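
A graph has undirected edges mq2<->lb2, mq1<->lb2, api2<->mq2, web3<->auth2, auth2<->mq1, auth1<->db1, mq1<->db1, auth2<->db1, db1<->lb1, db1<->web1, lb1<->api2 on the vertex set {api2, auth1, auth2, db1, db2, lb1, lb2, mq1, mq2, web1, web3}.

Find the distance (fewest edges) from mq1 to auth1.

2

Distance 0: mq1.
Distance 1: auth2, db1, lb2.
Distance 2: auth1, lb1, mq2, web1, web3 — contains auth1.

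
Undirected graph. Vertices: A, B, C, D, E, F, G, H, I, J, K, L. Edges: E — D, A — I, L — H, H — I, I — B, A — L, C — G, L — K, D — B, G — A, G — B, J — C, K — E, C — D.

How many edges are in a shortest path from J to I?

4

Distance 0: J.
Distance 1: C.
Distance 2: D, G.
Distance 3: A, B, E.
Distance 4: I, K, L — contains I.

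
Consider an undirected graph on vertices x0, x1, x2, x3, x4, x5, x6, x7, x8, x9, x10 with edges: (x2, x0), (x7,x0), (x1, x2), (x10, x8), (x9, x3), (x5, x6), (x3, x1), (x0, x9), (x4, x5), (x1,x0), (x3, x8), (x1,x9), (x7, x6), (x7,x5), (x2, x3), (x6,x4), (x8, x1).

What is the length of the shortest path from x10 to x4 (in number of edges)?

Distance 0: x10.
Distance 1: x8.
Distance 2: x1, x3.
Distance 3: x0, x2, x9.
Distance 4: x7.
Distance 5: x5, x6.
Distance 6: x4 — contains x4.

6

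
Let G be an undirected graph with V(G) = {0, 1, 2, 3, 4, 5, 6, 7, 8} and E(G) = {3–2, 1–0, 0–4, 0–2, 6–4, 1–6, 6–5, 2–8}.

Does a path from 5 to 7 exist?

Explore from 5.
Distance 1: reach 6.
Distance 2: reach 1, 4.
Distance 3: reach 0.
Distance 4: reach 2.
Distance 5: reach 3, 8.
The search is exhausted without reaching 7; it lies in a different component.

No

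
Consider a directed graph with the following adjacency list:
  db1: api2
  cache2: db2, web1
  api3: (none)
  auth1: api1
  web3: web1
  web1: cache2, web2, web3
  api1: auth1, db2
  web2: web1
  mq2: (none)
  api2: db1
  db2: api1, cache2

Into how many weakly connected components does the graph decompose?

From api1: component {api1, auth1, cache2, db2, web1, web2, web3}.
From api2: component {api2, db1}.
From api3: component {api3}.
From mq2: component {mq2}.
That's 4 components.

4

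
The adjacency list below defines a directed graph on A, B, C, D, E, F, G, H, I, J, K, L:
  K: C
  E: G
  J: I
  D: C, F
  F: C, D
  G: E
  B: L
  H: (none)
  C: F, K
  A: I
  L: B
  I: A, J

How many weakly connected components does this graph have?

5

From A: component {A, I, J}.
From B: component {B, L}.
From C: component {C, D, F, K}.
From E: component {E, G}.
From H: component {H}.
That's 5 components.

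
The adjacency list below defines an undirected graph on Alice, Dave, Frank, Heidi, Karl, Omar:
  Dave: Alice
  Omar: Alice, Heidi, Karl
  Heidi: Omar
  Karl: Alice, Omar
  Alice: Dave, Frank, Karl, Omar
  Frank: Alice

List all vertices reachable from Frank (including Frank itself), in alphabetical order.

Alice, Dave, Frank, Heidi, Karl, Omar

Start at Frank.
Its neighbours: Alice.
Then their neighbours: Dave, Karl, Omar.
Then next layer: Heidi.
Every vertex is now reached.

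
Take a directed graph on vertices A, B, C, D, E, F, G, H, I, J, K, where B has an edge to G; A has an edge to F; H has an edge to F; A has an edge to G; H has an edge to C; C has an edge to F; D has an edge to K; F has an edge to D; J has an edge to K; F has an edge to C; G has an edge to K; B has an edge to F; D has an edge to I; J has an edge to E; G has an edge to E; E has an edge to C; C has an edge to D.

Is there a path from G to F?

Yes

Explore from G.
Distance 1: reach E, K.
Distance 2: reach C.
Distance 3: reach D, F.
Found F.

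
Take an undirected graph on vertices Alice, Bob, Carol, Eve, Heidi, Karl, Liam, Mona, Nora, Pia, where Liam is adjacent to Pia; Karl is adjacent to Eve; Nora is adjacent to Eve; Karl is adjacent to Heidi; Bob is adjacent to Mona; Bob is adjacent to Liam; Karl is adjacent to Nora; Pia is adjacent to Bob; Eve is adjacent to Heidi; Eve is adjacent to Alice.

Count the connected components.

3

From Alice: component {Alice, Eve, Heidi, Karl, Nora}.
From Bob: component {Bob, Liam, Mona, Pia}.
From Carol: component {Carol}.
That's 3 components.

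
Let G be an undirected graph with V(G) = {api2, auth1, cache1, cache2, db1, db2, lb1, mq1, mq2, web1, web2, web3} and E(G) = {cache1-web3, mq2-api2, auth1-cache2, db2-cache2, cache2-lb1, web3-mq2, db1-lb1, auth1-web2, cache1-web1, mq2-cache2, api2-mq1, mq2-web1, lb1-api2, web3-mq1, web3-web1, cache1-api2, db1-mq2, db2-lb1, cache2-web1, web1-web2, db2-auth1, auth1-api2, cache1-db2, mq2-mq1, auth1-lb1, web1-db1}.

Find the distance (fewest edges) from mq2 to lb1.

Distance 0: mq2.
Distance 1: api2, cache2, db1, mq1, web1, web3.
Distance 2: auth1, cache1, db2, lb1, web2 — contains lb1.

2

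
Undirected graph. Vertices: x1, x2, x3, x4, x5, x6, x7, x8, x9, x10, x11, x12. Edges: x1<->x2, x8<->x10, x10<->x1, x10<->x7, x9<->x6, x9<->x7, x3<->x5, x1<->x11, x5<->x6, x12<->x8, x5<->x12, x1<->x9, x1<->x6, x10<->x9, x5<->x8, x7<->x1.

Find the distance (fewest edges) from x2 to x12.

4

Distance 0: x2.
Distance 1: x1.
Distance 2: x6, x7, x9, x10, x11.
Distance 3: x5, x8.
Distance 4: x3, x12 — contains x12.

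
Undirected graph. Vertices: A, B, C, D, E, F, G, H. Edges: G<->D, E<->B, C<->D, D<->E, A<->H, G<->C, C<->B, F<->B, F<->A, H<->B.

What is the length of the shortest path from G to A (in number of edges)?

4

Distance 0: G.
Distance 1: C, D.
Distance 2: B, E.
Distance 3: F, H.
Distance 4: A — contains A.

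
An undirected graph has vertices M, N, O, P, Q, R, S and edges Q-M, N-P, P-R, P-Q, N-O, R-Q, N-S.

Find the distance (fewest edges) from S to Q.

Distance 0: S.
Distance 1: N.
Distance 2: O, P.
Distance 3: Q, R — contains Q.

3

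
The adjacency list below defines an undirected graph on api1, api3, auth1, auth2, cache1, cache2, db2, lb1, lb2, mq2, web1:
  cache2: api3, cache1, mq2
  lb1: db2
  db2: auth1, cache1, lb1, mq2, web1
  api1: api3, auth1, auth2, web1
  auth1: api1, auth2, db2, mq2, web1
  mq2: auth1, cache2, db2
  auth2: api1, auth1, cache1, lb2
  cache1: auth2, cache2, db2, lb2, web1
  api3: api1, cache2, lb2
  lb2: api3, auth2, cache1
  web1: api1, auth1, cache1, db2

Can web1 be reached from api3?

Explore from api3.
Distance 1: reach api1, cache2, lb2.
Distance 2: reach auth1, auth2, cache1, mq2, web1.
Found web1.

Yes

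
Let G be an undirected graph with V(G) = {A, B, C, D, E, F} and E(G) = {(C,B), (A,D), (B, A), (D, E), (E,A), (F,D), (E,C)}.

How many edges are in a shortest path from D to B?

Distance 0: D.
Distance 1: A, E, F.
Distance 2: B, C — contains B.

2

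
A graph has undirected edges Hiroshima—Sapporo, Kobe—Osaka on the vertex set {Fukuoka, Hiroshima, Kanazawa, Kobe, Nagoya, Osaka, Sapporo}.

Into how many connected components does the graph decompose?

From Fukuoka: component {Fukuoka}.
From Hiroshima: component {Hiroshima, Sapporo}.
From Kanazawa: component {Kanazawa}.
From Kobe: component {Kobe, Osaka}.
From Nagoya: component {Nagoya}.
That's 5 components.

5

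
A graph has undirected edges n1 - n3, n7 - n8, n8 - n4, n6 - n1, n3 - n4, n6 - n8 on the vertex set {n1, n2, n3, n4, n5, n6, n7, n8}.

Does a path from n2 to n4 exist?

No

n2 has no edges, so nothing is reachable from it.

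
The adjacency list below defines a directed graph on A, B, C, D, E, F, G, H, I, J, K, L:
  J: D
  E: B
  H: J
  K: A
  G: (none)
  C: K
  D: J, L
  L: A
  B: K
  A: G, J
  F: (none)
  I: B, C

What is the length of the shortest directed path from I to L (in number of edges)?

Distance 0: I.
Distance 1: B, C.
Distance 2: K.
Distance 3: A.
Distance 4: G, J.
Distance 5: D.
Distance 6: L — contains L.

6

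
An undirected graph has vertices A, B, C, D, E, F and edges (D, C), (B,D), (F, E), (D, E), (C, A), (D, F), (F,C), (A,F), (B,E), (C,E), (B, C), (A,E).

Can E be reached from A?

Explore from A.
Distance 1: reach C, E, F.
Found E.

Yes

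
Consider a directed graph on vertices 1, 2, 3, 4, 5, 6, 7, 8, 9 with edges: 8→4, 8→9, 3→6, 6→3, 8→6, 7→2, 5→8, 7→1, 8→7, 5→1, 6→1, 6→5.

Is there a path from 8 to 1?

Explore from 8.
Distance 1: reach 4, 6, 7, 9.
Distance 2: reach 1, 2, 3, 5.
Found 1.

Yes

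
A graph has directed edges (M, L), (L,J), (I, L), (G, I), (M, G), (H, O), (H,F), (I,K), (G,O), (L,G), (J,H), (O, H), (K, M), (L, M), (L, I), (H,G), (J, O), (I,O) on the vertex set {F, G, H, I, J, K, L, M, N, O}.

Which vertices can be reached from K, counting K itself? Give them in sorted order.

F, G, H, I, J, K, L, M, O

Start at K.
Its neighbours: M.
Then their neighbours: G, L.
Then next layer: I, J, O.
Then next layer: H.
Then next layer: F.
Nothing further is reachable.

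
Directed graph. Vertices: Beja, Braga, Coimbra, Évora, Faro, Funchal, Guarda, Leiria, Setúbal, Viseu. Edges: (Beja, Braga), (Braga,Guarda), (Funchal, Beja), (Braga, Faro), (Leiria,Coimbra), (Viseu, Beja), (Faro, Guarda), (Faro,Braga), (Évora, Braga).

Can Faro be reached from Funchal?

Yes

Explore from Funchal.
Distance 1: reach Beja.
Distance 2: reach Braga.
Distance 3: reach Faro, Guarda.
Found Faro.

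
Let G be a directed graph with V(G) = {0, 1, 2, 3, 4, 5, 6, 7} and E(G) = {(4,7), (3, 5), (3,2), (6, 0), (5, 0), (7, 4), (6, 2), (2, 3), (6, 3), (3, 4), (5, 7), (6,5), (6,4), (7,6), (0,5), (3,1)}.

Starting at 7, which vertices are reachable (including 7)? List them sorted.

0, 1, 2, 3, 4, 5, 6, 7

Start at 7.
Its neighbours: 4, 6.
Then their neighbours: 0, 2, 3, 5.
Then next layer: 1.
Every vertex is now reached.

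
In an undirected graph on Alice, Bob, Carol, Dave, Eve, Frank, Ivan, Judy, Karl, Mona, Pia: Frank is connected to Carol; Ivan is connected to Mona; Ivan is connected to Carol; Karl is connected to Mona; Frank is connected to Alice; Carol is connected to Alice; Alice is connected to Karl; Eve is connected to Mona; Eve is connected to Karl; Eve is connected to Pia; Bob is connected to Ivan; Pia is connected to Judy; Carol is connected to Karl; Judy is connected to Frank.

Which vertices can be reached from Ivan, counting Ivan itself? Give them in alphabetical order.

Start at Ivan.
Its neighbours: Bob, Carol, Mona.
Then their neighbours: Alice, Eve, Frank, Karl.
Then next layer: Judy, Pia.
Nothing further is reachable.

Alice, Bob, Carol, Eve, Frank, Ivan, Judy, Karl, Mona, Pia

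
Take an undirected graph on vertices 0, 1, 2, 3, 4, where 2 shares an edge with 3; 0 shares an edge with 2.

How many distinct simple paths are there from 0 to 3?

0–2–3

1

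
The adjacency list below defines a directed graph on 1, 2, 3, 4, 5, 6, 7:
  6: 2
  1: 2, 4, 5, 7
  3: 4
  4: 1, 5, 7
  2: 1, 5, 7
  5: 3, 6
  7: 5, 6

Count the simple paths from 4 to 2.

4→1→2
4→1→5→6→2
4→1→7→5→6→2
4→1→7→6→2
4→5→6→2
4→7→5→6→2
4→7→6→2

7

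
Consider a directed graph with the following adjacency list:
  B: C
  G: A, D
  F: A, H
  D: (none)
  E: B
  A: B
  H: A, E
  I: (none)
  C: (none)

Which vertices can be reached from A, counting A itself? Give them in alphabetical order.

Start at A.
Its neighbours: B.
Then their neighbours: C.
Nothing further is reachable.

A, B, C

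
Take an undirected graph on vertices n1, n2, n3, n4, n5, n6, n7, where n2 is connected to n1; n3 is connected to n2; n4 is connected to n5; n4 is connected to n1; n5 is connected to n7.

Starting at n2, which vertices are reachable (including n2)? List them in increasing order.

Start at n2.
Its neighbours: n1, n3.
Then their neighbours: n4.
Then next layer: n5.
Then next layer: n7.
Nothing further is reachable.

n1, n2, n3, n4, n5, n7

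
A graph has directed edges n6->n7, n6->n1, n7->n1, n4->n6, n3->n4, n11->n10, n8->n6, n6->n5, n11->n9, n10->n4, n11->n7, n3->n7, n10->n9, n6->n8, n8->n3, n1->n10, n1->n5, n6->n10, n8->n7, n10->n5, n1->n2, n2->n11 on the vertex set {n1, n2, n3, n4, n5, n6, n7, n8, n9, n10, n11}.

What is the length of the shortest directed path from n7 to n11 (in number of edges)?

Distance 0: n7.
Distance 1: n1.
Distance 2: n2, n5, n10.
Distance 3: n4, n9, n11 — contains n11.

3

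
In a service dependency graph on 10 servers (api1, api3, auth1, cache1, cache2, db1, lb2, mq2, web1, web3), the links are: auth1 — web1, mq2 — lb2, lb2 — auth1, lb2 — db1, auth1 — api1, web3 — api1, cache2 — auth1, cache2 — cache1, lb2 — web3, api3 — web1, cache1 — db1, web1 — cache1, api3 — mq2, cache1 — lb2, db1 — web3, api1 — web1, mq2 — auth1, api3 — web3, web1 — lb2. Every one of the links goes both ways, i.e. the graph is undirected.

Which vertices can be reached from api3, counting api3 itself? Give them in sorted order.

api1, api3, auth1, cache1, cache2, db1, lb2, mq2, web1, web3

Start at api3.
Its neighbours: mq2, web1, web3.
Then their neighbours: api1, auth1, cache1, db1, lb2.
Then next layer: cache2.
Every vertex is now reached.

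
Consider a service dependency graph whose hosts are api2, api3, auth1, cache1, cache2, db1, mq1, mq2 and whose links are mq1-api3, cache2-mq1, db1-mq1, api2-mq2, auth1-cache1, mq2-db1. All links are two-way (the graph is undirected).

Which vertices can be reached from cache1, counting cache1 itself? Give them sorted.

Start at cache1.
Its neighbours: auth1.
Nothing further is reachable.

auth1, cache1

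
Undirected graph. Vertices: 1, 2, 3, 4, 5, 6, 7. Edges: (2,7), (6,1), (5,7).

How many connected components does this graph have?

4

From 1: component {1, 6}.
From 2: component {2, 5, 7}.
From 3: component {3}.
From 4: component {4}.
That's 4 components.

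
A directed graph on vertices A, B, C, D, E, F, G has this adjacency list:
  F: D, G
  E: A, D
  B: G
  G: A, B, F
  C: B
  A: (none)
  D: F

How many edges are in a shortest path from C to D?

4

Distance 0: C.
Distance 1: B.
Distance 2: G.
Distance 3: A, F.
Distance 4: D — contains D.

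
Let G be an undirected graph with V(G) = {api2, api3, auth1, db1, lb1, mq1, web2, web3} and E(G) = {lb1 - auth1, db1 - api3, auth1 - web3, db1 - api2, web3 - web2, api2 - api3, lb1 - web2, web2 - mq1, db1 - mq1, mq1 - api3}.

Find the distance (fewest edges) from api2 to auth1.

Distance 0: api2.
Distance 1: api3, db1.
Distance 2: mq1.
Distance 3: web2.
Distance 4: lb1, web3.
Distance 5: auth1 — contains auth1.

5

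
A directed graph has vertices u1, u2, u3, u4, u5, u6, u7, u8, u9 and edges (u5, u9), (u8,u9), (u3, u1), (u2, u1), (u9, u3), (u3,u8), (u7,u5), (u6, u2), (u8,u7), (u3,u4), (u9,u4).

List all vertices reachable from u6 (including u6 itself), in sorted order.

Start at u6.
Its neighbours: u2.
Then their neighbours: u1.
Nothing further is reachable.

u1, u2, u6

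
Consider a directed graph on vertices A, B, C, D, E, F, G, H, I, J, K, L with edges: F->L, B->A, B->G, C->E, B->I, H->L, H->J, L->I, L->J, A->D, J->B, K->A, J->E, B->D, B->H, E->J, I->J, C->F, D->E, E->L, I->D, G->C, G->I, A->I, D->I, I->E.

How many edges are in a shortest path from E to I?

Distance 0: E.
Distance 1: J, L.
Distance 2: B, I — contains I.

2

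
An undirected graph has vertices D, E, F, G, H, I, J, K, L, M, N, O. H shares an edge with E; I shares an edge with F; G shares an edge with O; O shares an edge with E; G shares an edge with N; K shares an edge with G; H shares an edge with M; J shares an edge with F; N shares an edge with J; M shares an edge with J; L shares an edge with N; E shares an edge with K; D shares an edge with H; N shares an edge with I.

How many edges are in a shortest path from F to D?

Distance 0: F.
Distance 1: I, J.
Distance 2: M, N.
Distance 3: G, H, L.
Distance 4: D, E, K, O — contains D.

4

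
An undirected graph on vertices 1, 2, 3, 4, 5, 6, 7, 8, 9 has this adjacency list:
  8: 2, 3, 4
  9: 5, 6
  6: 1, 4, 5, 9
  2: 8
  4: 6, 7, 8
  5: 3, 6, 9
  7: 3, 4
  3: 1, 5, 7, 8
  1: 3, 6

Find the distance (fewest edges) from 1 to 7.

Distance 0: 1.
Distance 1: 3, 6.
Distance 2: 4, 5, 7, 8, 9 — contains 7.

2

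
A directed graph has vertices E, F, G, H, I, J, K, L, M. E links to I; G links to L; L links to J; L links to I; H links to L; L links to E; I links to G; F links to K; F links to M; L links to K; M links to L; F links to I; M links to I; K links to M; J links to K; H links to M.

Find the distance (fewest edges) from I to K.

3

Distance 0: I.
Distance 1: G.
Distance 2: L.
Distance 3: E, J, K — contains K.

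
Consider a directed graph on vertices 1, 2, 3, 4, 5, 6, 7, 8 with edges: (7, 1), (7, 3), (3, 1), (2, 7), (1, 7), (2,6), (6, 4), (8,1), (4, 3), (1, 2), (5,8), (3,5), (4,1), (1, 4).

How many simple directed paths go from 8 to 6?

8→1→2→6

1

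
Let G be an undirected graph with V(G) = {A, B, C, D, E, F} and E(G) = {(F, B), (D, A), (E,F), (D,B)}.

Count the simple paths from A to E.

1

A–D–B–F–E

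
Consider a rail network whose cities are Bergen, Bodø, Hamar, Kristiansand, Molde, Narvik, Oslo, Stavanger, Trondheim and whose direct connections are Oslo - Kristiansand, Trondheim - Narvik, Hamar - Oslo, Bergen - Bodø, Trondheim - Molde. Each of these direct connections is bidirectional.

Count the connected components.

From Bergen: component {Bergen, Bodø}.
From Hamar: component {Hamar, Kristiansand, Oslo}.
From Molde: component {Molde, Narvik, Trondheim}.
From Stavanger: component {Stavanger}.
That's 4 components.

4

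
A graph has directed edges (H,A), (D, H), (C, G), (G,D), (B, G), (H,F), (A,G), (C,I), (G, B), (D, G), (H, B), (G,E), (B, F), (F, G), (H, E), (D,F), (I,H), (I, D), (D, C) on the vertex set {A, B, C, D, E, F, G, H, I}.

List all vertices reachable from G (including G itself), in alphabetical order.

A, B, C, D, E, F, G, H, I

Start at G.
Its neighbours: B, D, E.
Then their neighbours: C, F, H.
Then next layer: A, I.
Every vertex is now reached.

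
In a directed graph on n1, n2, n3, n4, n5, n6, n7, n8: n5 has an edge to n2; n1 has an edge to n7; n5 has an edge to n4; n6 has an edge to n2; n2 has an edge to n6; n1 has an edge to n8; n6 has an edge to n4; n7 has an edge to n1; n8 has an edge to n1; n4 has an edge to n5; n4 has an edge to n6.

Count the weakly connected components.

3

From n1: component {n1, n7, n8}.
From n2: component {n2, n4, n5, n6}.
From n3: component {n3}.
That's 3 components.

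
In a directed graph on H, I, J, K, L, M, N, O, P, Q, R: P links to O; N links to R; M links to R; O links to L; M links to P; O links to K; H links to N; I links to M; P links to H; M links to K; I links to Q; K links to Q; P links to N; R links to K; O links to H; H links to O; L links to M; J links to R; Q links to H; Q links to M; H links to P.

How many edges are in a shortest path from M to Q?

2

Distance 0: M.
Distance 1: K, P, R.
Distance 2: H, N, O, Q — contains Q.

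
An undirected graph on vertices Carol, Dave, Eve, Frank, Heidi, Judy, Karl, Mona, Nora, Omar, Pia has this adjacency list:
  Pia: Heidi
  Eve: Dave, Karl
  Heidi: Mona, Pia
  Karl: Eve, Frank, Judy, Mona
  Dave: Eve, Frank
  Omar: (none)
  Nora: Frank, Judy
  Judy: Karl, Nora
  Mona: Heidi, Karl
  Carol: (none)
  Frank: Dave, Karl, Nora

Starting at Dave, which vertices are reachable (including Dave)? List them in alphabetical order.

Start at Dave.
Its neighbours: Eve, Frank.
Then their neighbours: Karl, Nora.
Then next layer: Judy, Mona.
Then next layer: Heidi.
Then next layer: Pia.
Nothing further is reachable.

Dave, Eve, Frank, Heidi, Judy, Karl, Mona, Nora, Pia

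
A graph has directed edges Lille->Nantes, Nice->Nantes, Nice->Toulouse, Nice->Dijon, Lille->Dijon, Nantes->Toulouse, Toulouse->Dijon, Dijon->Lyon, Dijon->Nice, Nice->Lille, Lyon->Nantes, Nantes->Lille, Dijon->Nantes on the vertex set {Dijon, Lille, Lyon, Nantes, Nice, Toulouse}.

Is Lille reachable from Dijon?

Explore from Dijon.
Distance 1: reach Lyon, Nantes, Nice.
Distance 2: reach Lille, Toulouse.
Found Lille.

Yes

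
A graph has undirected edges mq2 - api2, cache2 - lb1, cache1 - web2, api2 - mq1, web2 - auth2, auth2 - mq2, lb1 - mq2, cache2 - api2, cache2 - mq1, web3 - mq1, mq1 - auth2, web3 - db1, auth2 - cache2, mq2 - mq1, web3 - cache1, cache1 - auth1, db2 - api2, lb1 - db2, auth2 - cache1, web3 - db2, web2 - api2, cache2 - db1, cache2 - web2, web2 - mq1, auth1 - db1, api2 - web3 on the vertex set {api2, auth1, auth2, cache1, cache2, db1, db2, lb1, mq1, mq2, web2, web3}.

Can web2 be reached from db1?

Explore from db1.
Distance 1: reach auth1, cache2, web3.
Distance 2: reach api2, auth2, cache1, db2, lb1, mq1, web2.
Found web2.

Yes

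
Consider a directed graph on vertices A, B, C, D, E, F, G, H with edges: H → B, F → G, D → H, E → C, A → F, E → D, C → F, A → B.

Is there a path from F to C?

No

Explore from F.
Distance 1: reach G.
The search from F is exhausted; no directed path reaches C.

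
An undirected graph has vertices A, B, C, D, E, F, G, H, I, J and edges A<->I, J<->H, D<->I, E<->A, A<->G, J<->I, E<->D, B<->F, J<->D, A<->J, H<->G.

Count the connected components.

From A: component {A, D, E, G, H, I, J}.
From B: component {B, F}.
From C: component {C}.
That's 3 components.

3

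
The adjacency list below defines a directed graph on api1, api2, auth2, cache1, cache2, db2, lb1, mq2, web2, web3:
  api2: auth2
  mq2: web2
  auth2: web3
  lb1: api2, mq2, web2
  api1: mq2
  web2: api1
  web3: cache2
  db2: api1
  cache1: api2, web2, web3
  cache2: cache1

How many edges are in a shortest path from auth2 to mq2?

6

Distance 0: auth2.
Distance 1: web3.
Distance 2: cache2.
Distance 3: cache1.
Distance 4: api2, web2.
Distance 5: api1.
Distance 6: mq2 — contains mq2.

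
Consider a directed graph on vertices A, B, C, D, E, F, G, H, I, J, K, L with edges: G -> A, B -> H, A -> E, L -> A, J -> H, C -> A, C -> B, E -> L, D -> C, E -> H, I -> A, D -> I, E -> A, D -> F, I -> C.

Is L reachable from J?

No

Explore from J.
Distance 1: reach H.
The search from J is exhausted; no directed path reaches L.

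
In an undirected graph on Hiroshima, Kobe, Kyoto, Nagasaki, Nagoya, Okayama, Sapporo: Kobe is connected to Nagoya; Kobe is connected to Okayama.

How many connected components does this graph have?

From Hiroshima: component {Hiroshima}.
From Kobe: component {Kobe, Nagoya, Okayama}.
From Kyoto: component {Kyoto}.
From Nagasaki: component {Nagasaki}.
From Sapporo: component {Sapporo}.
That's 5 components.

5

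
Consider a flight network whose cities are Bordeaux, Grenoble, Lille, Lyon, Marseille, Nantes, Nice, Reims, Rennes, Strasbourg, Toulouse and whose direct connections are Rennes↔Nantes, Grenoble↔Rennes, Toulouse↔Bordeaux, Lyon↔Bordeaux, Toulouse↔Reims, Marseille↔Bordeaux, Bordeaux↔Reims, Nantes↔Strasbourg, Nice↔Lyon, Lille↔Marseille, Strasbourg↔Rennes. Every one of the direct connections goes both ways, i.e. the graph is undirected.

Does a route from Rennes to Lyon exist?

Explore from Rennes.
Distance 1: reach Grenoble, Nantes, Strasbourg.
The search is exhausted without reaching Lyon; it lies in a different component.

No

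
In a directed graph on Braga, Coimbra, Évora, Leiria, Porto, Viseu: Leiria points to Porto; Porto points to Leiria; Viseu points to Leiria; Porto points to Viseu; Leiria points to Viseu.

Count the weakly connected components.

From Braga: component {Braga}.
From Coimbra: component {Coimbra}.
From Évora: component {Évora}.
From Leiria: component {Leiria, Porto, Viseu}.
That's 4 components.

4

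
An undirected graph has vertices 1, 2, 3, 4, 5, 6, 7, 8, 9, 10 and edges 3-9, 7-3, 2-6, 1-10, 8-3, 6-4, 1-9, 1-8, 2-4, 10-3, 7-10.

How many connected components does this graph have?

3

From 1: component {1, 3, 7, 8, 9, 10}.
From 2: component {2, 4, 6}.
From 5: component {5}.
That's 3 components.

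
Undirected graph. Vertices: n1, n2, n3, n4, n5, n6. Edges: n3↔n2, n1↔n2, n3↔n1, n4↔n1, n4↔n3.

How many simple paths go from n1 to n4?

3

n1–n2–n3–n4
n1–n3–n4
n1–n4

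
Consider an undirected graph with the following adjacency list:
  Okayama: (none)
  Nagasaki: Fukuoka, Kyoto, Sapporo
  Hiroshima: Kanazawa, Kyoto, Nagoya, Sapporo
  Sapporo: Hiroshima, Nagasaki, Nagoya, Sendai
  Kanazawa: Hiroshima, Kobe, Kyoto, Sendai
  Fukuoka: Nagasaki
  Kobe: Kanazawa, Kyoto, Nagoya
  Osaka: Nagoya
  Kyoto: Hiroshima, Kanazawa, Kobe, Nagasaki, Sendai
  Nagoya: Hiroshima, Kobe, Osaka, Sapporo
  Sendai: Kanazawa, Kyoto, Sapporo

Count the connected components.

From Fukuoka: component {Fukuoka, Hiroshima, Kanazawa, Kobe, Kyoto, Nagasaki, Nagoya, Osaka, Sapporo, Sendai}.
From Okayama: component {Okayama}.
That's 2 components.

2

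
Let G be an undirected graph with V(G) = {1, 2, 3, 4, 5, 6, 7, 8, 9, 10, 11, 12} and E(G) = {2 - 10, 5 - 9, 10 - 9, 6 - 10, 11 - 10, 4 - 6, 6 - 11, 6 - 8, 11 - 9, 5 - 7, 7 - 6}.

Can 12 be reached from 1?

No

1 has no edges, so nothing is reachable from it.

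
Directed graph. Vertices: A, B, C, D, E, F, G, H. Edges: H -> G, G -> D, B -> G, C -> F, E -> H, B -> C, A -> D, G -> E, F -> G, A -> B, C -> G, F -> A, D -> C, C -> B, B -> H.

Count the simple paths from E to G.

E→H→G

1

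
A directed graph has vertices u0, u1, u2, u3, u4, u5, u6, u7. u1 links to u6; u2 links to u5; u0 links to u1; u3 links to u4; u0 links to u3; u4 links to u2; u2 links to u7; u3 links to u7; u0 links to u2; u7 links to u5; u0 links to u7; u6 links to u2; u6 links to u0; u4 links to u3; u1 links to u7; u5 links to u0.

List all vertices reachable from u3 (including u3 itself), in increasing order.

Start at u3.
Its neighbours: u4, u7.
Then their neighbours: u2, u5.
Then next layer: u0.
Then next layer: u1.
Then next layer: u6.
Every vertex is now reached.

u0, u1, u2, u3, u4, u5, u6, u7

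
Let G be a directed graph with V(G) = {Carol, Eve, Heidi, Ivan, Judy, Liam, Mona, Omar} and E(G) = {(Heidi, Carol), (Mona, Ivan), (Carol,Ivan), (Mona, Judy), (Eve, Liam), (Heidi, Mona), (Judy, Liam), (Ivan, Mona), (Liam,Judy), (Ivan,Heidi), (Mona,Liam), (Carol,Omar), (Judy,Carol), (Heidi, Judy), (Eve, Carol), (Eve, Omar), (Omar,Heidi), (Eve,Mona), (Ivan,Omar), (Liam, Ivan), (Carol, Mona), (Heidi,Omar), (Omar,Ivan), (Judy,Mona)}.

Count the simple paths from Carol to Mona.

Carol→Ivan→Heidi→Judy→Mona
Carol→Ivan→Heidi→Mona
Carol→Ivan→Mona
Carol→Ivan→Omar→Heidi→Judy→Mona
Carol→Ivan→Omar→Heidi→Mona
Carol→Mona
Carol→Omar→Heidi→Judy→Liam→Ivan→Mona
Carol→Omar→Heidi→Judy→Mona
Carol→Omar→Heidi→Mona
Carol→Omar→Ivan→Heidi→Judy→Mona
Carol→Omar→Ivan→Heidi→Mona
Carol→Omar→Ivan→Mona

12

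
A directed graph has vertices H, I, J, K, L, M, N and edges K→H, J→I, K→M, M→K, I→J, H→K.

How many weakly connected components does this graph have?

From H: component {H, K, M}.
From I: component {I, J}.
From L: component {L}.
From N: component {N}.
That's 4 components.

4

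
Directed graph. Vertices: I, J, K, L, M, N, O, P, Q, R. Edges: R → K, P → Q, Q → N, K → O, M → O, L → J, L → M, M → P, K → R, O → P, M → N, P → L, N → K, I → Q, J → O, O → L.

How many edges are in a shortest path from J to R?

6

Distance 0: J.
Distance 1: O.
Distance 2: L, P.
Distance 3: M, Q.
Distance 4: N.
Distance 5: K.
Distance 6: R — contains R.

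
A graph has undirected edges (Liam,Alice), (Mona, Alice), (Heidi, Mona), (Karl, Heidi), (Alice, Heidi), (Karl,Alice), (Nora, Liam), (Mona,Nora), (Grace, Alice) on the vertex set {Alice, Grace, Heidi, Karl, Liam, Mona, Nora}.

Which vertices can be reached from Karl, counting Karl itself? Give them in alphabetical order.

Start at Karl.
Its neighbours: Alice, Heidi.
Then their neighbours: Grace, Liam, Mona.
Then next layer: Nora.
Every vertex is now reached.

Alice, Grace, Heidi, Karl, Liam, Mona, Nora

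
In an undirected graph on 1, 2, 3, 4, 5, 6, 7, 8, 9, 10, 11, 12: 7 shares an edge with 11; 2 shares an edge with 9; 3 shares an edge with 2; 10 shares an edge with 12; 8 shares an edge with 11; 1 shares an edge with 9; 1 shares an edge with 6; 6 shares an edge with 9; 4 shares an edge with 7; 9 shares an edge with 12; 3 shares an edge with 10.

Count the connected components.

From 1: component {1, 2, 3, 6, 9, 10, 12}.
From 4: component {4, 7, 8, 11}.
From 5: component {5}.
That's 3 components.

3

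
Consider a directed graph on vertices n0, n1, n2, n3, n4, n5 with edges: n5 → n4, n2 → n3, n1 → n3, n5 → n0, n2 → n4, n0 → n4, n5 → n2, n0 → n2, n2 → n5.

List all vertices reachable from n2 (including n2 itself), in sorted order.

Start at n2.
Its neighbours: n3, n4, n5.
Then their neighbours: n0.
Nothing further is reachable.

n0, n2, n3, n4, n5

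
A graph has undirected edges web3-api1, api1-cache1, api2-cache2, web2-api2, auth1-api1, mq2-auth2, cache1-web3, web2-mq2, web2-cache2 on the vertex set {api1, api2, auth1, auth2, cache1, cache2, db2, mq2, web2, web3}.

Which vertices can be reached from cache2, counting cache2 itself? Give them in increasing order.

api2, auth2, cache2, mq2, web2

Start at cache2.
Its neighbours: api2, web2.
Then their neighbours: mq2.
Then next layer: auth2.
Nothing further is reachable.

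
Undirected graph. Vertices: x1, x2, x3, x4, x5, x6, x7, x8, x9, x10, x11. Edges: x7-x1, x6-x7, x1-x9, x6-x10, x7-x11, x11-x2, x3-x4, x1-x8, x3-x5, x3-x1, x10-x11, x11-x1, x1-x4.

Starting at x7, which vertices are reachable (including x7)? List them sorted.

x1, x2, x3, x4, x5, x6, x7, x8, x9, x10, x11

Start at x7.
Its neighbours: x1, x6, x11.
Then their neighbours: x2, x3, x4, x8, x9, x10.
Then next layer: x5.
Every vertex is now reached.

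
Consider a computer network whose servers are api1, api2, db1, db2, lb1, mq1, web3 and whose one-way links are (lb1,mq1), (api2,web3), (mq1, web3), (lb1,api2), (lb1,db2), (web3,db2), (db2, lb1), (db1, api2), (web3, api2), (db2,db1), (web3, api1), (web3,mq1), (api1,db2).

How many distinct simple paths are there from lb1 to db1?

5

lb1→api2→web3→api1→db2→db1
lb1→api2→web3→db2→db1
lb1→db2→db1
lb1→mq1→web3→api1→db2→db1
lb1→mq1→web3→db2→db1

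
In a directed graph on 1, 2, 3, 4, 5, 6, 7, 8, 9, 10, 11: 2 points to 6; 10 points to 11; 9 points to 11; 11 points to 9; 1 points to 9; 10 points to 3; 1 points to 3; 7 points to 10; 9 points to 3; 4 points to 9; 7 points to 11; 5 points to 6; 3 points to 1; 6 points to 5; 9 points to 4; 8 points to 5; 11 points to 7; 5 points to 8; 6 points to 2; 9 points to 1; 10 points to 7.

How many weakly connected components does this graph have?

2

From 1: component {1, 3, 4, 7, 9, 10, 11}.
From 2: component {2, 5, 6, 8}.
That's 2 components.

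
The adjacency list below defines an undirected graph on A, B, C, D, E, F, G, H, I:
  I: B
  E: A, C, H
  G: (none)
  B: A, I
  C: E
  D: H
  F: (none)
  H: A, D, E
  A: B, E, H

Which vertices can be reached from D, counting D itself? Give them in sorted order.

Start at D.
Its neighbours: H.
Then their neighbours: A, E.
Then next layer: B, C.
Then next layer: I.
Nothing further is reachable.

A, B, C, D, E, H, I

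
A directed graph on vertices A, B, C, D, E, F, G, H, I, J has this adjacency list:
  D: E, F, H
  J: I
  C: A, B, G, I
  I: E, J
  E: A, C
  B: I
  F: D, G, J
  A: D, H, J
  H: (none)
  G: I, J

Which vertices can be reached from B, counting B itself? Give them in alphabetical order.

Start at B.
Its neighbours: I.
Then their neighbours: E, J.
Then next layer: A, C.
Then next layer: D, G, H.
Then next layer: F.
Every vertex is now reached.

A, B, C, D, E, F, G, H, I, J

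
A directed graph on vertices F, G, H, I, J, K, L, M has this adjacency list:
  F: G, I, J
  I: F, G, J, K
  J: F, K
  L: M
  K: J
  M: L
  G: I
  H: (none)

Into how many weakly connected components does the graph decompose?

3

From F: component {F, G, I, J, K}.
From H: component {H}.
From L: component {L, M}.
That's 3 components.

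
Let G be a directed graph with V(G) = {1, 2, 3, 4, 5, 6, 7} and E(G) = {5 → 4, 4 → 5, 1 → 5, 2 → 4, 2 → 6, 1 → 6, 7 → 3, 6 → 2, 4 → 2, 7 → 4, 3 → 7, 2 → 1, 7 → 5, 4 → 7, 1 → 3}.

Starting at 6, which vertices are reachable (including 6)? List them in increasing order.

1, 2, 3, 4, 5, 6, 7

Start at 6.
Its neighbours: 2.
Then their neighbours: 1, 4.
Then next layer: 3, 5, 7.
Every vertex is now reached.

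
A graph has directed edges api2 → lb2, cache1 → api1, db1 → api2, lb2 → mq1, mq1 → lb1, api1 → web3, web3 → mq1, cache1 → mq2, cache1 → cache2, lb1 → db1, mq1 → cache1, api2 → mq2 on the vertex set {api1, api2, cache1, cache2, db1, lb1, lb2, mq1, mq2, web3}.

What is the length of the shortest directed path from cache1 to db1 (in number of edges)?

Distance 0: cache1.
Distance 1: api1, cache2, mq2.
Distance 2: web3.
Distance 3: mq1.
Distance 4: lb1.
Distance 5: db1 — contains db1.

5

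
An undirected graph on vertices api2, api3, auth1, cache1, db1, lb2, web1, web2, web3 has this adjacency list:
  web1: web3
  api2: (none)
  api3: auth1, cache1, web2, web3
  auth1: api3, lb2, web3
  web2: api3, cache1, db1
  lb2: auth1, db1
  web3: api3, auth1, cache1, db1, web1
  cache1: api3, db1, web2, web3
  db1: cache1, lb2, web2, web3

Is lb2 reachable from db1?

Explore from db1.
Distance 1: reach cache1, lb2, web2, web3.
Found lb2.

Yes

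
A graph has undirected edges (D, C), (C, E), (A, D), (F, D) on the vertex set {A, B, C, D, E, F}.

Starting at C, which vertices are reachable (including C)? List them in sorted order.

A, C, D, E, F

Start at C.
Its neighbours: D, E.
Then their neighbours: A, F.
Nothing further is reachable.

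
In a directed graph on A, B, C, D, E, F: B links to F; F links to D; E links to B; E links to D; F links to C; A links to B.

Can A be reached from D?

D has no outgoing edges, so nothing is reachable from it.

No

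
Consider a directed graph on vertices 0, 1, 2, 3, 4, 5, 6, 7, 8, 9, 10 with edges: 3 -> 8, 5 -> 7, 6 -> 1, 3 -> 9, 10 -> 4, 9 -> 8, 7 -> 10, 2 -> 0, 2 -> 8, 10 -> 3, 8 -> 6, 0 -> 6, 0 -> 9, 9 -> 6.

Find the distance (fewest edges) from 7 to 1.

Distance 0: 7.
Distance 1: 10.
Distance 2: 3, 4.
Distance 3: 8, 9.
Distance 4: 6.
Distance 5: 1 — contains 1.

5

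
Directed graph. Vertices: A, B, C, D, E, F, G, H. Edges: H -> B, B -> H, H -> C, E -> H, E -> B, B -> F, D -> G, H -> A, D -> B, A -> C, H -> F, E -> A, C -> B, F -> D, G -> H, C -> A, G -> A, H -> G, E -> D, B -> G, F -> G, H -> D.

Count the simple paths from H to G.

16

H→A→C→B→F→D→G
H→A→C→B→F→G
H→A→C→B→G
H→B→F→D→G
H→B→F→G
H→B→G
H→C→B→F→D→G
H→C→B→F→G
... and 8 more.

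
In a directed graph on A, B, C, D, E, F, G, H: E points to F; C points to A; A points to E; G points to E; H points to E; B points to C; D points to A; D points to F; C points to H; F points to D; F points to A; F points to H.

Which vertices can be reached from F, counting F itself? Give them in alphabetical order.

Start at F.
Its neighbours: A, D, H.
Then their neighbours: E.
Nothing further is reachable.

A, D, E, F, H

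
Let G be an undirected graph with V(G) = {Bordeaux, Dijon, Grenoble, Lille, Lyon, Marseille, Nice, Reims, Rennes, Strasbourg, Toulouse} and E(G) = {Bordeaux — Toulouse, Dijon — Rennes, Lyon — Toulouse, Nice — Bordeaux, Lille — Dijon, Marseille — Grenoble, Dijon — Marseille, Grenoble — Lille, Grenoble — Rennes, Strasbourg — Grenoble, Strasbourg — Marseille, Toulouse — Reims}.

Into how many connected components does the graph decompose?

2

From Bordeaux: component {Bordeaux, Lyon, Nice, Reims, Toulouse}.
From Dijon: component {Dijon, Grenoble, Lille, Marseille, Rennes, Strasbourg}.
That's 2 components.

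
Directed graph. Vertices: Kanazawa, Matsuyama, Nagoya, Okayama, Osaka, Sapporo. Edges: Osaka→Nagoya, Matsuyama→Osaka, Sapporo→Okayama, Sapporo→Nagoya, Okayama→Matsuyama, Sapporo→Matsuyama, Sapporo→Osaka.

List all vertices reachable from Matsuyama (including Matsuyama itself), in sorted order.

Matsuyama, Nagoya, Osaka

Start at Matsuyama.
Its neighbours: Osaka.
Then their neighbours: Nagoya.
Nothing further is reachable.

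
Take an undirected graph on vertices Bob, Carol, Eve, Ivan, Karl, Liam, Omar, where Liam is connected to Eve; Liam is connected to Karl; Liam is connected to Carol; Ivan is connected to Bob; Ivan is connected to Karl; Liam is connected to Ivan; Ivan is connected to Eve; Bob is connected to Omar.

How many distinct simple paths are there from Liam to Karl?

Liam–Eve–Ivan–Karl
Liam–Ivan–Karl
Liam–Karl

3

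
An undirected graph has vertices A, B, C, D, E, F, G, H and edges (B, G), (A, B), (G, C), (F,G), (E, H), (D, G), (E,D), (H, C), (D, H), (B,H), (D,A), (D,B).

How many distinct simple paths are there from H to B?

10

H–B
H–C–G–B
H–C–G–D–A–B
H–C–G–D–B
H–D–A–B
H–D–B
H–D–G–B
H–E–D–A–B
H–E–D–B
H–E–D–G–B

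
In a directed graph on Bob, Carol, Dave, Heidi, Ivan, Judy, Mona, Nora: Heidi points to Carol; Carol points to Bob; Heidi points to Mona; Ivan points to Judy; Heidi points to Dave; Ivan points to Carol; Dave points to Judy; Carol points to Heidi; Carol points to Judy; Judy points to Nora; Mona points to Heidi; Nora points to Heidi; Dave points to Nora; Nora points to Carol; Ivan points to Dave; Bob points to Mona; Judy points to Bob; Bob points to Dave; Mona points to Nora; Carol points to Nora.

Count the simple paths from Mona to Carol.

Mona→Heidi→Carol
Mona→Heidi→Dave→Judy→Nora→Carol
Mona→Heidi→Dave→Nora→Carol
Mona→Nora→Carol
Mona→Nora→Heidi→Carol

5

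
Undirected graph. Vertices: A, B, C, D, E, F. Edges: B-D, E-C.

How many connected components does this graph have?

From A: component {A}.
From B: component {B, D}.
From C: component {C, E}.
From F: component {F}.
That's 4 components.

4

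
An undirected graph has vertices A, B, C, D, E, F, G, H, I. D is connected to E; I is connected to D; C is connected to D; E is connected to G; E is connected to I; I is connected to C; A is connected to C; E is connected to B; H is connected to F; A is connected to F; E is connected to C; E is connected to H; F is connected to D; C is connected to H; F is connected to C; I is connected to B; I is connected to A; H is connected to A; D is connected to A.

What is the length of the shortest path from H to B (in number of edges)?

Distance 0: H.
Distance 1: A, C, E, F.
Distance 2: B, D, G, I — contains B.

2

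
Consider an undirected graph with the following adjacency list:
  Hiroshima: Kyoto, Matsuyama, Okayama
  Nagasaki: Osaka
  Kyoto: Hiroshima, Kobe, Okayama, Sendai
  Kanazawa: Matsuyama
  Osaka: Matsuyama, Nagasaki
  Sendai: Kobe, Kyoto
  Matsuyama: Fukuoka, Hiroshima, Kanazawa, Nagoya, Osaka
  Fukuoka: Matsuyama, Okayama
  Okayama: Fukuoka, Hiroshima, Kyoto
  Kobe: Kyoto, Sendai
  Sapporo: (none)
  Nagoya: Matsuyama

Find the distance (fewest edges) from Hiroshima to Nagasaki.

Distance 0: Hiroshima.
Distance 1: Kyoto, Matsuyama, Okayama.
Distance 2: Fukuoka, Kanazawa, Kobe, Nagoya, Osaka, Sendai.
Distance 3: Nagasaki — contains Nagasaki.

3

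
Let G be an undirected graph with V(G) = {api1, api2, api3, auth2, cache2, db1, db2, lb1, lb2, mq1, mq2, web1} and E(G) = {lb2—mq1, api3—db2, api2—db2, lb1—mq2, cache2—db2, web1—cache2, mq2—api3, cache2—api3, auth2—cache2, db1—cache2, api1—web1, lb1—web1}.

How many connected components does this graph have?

From api1: component {api1, api2, api3, auth2, cache2, db1, db2, lb1, mq2, web1}.
From lb2: component {lb2, mq1}.
That's 2 components.

2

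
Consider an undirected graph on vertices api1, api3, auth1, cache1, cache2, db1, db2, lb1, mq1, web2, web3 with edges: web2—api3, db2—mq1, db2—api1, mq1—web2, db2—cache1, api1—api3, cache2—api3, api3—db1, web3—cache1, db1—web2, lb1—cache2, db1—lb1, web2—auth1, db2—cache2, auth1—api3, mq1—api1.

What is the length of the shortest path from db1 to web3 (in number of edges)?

5

Distance 0: db1.
Distance 1: api3, lb1, web2.
Distance 2: api1, auth1, cache2, mq1.
Distance 3: db2.
Distance 4: cache1.
Distance 5: web3 — contains web3.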